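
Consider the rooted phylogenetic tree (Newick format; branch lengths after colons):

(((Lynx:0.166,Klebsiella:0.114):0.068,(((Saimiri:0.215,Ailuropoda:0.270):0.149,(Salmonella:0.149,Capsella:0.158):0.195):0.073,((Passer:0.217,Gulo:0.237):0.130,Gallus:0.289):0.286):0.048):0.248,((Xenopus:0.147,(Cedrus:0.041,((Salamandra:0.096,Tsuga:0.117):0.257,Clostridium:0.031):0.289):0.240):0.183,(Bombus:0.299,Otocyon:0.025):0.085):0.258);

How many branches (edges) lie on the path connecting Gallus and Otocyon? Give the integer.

7

The MRCA of Gallus and Otocyon is the root of the tree.
From Gallus up to that node: 4 branches. From Otocyon up to the same node: 3 branches. Total: 4 + 3 = 7.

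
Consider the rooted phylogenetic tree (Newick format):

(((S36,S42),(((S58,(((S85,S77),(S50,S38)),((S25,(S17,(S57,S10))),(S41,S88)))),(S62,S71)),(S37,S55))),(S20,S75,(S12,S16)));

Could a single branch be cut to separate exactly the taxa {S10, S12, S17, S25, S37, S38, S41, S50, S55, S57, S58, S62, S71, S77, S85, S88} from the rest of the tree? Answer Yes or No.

No

The MRCA of the listed taxa is the root, so the smallest clade containing them is the whole tree.
That clade also contains S16, S20, S36, S42, S75, which are not in the proposed group, so the group is not monophyletic.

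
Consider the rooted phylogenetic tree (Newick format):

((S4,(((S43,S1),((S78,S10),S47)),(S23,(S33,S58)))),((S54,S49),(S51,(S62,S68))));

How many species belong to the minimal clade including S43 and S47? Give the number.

The MRCA of S43 and S47 is the node subtending ((S43,S1),((S78,S10),S47)).
That clade contains 5 terminal taxa: S1, S10, S43, S47, S78.

5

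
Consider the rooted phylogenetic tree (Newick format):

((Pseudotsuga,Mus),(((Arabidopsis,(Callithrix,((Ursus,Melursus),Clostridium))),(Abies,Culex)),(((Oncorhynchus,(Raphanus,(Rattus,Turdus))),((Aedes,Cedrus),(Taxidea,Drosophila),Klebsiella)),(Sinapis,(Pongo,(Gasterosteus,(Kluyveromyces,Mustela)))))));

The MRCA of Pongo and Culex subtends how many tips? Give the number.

The MRCA of Pongo and Culex is the node subtending (((Arabidopsis,(Callithrix,((Ursus,Melursus),Clostridium))),(Abies,Culex)),(((Oncorhynchus,(Raphanus,(Rattus,Turdus))),((Aedes,Cedrus),(Taxidea,Drosophila),Klebsiella)),(Sinapis,(Pongo,(Gasterosteus,(Kluyveromyces,Mustela)))))).
That clade contains 21 terminal taxa: Abies, Aedes, Arabidopsis, Callithrix, Cedrus, Clostridium, Culex, Drosophila, Gasterosteus, Klebsiella, Kluyveromyces, Melursus, Mustela, Oncorhynchus, Pongo, Raphanus, Rattus, Sinapis, Taxidea, Turdus, Ursus.

21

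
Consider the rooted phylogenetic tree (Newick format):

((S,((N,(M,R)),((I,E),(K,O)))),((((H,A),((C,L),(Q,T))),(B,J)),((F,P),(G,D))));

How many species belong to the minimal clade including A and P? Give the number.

12

The MRCA of A and P is the node subtending ((((H,A),((C,L),(Q,T))),(B,J)),((F,P),(G,D))).
That clade contains 12 terminal taxa: A, B, C, D, F, G, H, J, L, P, Q, T.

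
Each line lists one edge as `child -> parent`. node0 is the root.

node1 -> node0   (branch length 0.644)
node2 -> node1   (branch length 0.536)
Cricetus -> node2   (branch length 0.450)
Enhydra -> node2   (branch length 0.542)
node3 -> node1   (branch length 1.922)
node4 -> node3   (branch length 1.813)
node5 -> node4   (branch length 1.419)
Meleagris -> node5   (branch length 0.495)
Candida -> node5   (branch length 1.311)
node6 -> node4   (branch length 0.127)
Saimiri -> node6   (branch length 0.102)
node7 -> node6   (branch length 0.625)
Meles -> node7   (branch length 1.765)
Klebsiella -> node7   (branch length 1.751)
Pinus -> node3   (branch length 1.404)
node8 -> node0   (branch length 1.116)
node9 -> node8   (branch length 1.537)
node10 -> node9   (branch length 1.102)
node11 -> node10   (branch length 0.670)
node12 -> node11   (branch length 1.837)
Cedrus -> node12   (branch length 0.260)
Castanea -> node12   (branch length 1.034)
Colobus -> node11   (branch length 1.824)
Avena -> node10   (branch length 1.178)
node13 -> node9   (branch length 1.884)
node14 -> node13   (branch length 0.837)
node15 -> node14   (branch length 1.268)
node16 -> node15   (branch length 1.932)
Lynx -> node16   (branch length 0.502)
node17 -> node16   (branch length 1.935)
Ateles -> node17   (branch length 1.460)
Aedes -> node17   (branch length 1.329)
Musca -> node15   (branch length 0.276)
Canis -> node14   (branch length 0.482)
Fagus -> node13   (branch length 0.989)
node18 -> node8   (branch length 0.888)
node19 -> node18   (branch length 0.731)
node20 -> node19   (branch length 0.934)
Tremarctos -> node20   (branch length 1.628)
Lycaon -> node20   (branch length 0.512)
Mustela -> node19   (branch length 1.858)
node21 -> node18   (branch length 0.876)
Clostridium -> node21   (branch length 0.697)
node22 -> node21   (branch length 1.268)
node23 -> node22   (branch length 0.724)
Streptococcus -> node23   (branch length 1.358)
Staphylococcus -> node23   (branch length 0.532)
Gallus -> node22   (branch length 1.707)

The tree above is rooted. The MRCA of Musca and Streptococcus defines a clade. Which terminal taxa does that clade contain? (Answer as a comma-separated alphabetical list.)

Aedes, Ateles, Avena, Canis, Castanea, Cedrus, Clostridium, Colobus, Fagus, Gallus, Lycaon, Lynx, Musca, Mustela, Staphylococcus, Streptococcus, Tremarctos

Tracing Musca: it sits inside ((Lynx,(Ateles,Aedes)),Musca).
Tracing Streptococcus: it sits inside (Streptococcus,Staphylococcus).
The smallest clade enclosing both is (((((Cedrus,Castanea),Colobus),Avena),((((Lynx,(Ateles,Aedes)),Musca),Canis),Fagus)),(((Tremarctos,Lycaon),Mustela),(Clostridium,((Streptococcus,Staphylococcus),Gallus)))); the answer is its 17 terminal taxa in alphabetical order.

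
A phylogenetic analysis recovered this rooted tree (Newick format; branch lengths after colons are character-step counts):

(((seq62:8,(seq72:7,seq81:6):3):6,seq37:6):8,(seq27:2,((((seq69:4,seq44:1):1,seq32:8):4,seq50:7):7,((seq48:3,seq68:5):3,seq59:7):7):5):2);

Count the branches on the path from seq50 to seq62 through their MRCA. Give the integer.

The MRCA of seq50 and seq62 is the root of the tree.
From seq50 up to that node: 4 branches. From seq62 up to the same node: 3 branches. Total: 4 + 3 = 7.

7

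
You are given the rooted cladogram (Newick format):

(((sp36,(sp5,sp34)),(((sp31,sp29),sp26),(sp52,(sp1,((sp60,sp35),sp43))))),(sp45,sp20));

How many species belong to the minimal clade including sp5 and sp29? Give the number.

The MRCA of sp5 and sp29 is the node subtending ((sp36,(sp5,sp34)),(((sp31,sp29),sp26),(sp52,(sp1,((sp60,sp35),sp43))))).
That clade contains 11 terminal taxa: sp1, sp26, sp29, sp31, sp34, sp35, sp36, sp43, sp5, sp52, sp60.

11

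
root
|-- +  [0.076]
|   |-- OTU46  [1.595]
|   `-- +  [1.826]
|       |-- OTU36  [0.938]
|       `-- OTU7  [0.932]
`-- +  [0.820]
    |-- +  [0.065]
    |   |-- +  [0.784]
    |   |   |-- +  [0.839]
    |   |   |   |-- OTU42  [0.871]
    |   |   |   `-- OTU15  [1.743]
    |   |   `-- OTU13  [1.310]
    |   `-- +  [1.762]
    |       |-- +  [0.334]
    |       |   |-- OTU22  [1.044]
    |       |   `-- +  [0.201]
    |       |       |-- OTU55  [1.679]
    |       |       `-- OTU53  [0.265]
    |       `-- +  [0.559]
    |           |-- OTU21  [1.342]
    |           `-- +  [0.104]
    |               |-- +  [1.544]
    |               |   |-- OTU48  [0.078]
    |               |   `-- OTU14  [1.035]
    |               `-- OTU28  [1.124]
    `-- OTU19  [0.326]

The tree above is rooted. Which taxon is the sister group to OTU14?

OTU14 attaches to the tree at the node subtending (OTU48,OTU14).
The other lineage descending from that same node — the sister group — is the single tip OTU48.

OTU48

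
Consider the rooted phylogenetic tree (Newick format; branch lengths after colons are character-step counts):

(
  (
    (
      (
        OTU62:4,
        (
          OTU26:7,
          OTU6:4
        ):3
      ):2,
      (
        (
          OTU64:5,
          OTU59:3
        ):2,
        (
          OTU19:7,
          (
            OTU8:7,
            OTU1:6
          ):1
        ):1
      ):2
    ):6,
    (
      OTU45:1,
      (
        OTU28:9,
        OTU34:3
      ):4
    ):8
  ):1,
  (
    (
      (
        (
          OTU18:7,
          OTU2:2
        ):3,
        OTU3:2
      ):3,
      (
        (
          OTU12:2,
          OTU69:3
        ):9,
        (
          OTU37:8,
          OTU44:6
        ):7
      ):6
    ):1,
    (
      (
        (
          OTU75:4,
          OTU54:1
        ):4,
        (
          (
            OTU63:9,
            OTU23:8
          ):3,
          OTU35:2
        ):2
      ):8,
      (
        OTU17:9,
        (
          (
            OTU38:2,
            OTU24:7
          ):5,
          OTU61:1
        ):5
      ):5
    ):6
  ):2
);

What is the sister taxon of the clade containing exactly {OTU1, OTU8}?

The clade containing exactly {OTU1, OTU8} attaches to the tree at the node subtending (OTU19,(OTU8,OTU1)).
The other lineage descending from that same node — the sister group — is the single tip OTU19.

OTU19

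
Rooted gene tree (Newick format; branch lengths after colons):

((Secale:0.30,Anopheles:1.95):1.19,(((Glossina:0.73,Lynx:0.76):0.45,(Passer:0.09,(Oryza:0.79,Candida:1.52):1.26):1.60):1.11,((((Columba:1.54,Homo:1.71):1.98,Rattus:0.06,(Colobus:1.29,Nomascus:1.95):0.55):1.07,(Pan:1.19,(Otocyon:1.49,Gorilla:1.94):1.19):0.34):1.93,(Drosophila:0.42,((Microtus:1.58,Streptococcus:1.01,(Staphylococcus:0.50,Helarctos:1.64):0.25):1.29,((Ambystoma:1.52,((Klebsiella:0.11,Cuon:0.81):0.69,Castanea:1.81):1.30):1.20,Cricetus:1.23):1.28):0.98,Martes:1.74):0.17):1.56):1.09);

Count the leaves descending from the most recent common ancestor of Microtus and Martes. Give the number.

11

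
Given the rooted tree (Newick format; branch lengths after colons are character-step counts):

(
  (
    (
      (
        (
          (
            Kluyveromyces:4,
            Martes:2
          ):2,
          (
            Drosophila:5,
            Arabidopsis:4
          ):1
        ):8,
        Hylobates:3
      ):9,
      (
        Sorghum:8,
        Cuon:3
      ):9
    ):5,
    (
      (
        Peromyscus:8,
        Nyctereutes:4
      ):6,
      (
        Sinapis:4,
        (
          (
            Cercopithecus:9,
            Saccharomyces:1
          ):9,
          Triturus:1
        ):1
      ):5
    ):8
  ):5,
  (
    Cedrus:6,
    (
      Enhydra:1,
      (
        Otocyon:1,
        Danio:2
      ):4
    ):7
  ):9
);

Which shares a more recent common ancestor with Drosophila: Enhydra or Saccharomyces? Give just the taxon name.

The MRCA of Drosophila and Saccharomyces subtends (((((Kluyveromyces,Martes),(Drosophila,Arabidopsis)),Hylobates),(Sorghum,Cuon)),((Peromyscus,Nyctereutes),(Sinapis,((Cercopithecus,Saccharomyces),Triturus)))) (13 taxa).
The MRCA of Drosophila and Enhydra is the root, subtending the entire tree (17 taxa).
The first is nested inside the second, so Drosophila shares a more recent common ancestor with Saccharomyces.

Saccharomyces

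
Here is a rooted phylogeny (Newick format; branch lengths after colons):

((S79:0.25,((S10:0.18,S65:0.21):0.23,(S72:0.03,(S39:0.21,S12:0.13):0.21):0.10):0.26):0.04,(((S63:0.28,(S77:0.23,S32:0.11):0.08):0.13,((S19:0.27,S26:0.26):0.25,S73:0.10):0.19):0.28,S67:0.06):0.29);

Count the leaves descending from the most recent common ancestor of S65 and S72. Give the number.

5

The MRCA of S65 and S72 is the node subtending ((S10,S65),(S72,(S39,S12))).
That clade contains 5 terminal taxa: S10, S12, S39, S65, S72.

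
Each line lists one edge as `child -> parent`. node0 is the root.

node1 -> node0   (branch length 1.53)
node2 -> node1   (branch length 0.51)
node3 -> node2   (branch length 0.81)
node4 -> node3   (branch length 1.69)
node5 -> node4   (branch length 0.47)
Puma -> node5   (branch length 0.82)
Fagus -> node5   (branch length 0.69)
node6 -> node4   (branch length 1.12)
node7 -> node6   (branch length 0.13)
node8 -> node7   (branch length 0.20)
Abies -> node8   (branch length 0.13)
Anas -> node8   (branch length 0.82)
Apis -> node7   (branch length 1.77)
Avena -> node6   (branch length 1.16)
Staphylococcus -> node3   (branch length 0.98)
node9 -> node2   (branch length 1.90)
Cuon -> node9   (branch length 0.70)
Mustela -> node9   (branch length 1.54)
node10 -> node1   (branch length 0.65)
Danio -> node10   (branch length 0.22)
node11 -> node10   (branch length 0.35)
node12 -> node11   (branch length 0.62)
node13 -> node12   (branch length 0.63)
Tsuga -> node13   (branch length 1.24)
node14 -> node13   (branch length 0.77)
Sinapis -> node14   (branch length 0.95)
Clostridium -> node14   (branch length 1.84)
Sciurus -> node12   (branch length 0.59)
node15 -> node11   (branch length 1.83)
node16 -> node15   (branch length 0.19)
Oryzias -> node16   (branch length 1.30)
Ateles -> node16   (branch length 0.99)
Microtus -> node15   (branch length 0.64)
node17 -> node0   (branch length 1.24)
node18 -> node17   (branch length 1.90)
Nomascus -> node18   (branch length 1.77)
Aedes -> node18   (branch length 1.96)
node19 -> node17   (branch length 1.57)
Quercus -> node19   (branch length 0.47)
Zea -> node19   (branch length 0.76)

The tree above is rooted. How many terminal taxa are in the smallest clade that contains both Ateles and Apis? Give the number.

17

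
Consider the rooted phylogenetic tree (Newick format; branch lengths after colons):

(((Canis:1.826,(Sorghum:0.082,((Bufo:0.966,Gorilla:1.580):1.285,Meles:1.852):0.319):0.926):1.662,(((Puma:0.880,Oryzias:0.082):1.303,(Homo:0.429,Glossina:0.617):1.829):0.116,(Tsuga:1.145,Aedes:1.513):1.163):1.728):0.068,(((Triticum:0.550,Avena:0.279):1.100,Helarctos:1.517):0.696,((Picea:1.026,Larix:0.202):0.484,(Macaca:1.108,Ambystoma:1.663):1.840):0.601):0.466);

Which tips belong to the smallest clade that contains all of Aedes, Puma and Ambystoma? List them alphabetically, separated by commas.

Aedes, Ambystoma, Avena, Bufo, Canis, Glossina, Gorilla, Helarctos, Homo, Larix, Macaca, Meles, Oryzias, Picea, Puma, Sorghum, Triticum, Tsuga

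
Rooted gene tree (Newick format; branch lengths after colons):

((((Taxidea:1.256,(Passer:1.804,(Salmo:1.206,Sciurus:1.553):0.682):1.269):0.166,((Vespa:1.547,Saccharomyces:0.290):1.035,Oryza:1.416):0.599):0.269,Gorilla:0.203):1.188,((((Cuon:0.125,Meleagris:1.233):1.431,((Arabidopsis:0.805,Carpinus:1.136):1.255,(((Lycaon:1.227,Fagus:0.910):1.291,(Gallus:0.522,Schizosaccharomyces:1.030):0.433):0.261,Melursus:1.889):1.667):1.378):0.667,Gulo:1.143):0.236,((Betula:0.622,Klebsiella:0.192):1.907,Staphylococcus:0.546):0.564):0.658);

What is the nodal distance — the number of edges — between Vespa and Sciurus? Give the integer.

7

The MRCA of Vespa and Sciurus is the node subtending ((Taxidea,(Passer,(Salmo,Sciurus))),((Vespa,Saccharomyces),Oryza)).
From Vespa up to that node: 3 branches. From Sciurus up to the same node: 4 branches. Total: 3 + 4 = 7.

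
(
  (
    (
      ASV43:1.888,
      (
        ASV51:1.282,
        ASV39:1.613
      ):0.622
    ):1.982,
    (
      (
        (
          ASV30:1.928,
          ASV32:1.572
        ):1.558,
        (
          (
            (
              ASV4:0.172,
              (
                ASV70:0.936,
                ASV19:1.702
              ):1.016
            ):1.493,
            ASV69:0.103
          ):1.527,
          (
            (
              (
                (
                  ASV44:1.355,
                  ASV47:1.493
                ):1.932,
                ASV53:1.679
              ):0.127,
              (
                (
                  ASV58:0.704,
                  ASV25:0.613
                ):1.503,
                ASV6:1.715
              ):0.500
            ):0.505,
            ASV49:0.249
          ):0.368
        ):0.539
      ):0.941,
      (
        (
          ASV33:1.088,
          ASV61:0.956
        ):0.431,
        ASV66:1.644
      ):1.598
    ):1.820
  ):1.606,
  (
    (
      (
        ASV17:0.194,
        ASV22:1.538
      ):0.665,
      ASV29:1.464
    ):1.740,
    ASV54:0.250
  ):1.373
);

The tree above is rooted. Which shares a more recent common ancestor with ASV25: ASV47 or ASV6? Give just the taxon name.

ASV6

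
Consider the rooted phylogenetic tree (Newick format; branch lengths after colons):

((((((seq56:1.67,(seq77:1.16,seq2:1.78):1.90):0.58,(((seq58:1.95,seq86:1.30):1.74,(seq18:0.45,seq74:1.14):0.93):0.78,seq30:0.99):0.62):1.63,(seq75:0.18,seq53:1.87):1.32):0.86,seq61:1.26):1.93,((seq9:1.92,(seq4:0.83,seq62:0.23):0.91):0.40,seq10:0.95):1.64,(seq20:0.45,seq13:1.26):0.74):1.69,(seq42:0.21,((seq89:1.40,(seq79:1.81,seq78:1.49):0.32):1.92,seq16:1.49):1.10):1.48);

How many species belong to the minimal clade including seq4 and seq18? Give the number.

17

The MRCA of seq4 and seq18 is the node subtending (((((seq56,(seq77,seq2)),(((seq58,seq86),(seq18,seq74)),seq30)),(seq75,seq53)),seq61),((seq9,(seq4,seq62)),seq10),(seq20,seq13)).
That clade contains 17 terminal taxa: seq10, seq13, seq18, seq2, seq20, seq30, seq4, seq53, seq56, seq58, seq61, seq62, seq74, seq75, seq77, seq86, seq9.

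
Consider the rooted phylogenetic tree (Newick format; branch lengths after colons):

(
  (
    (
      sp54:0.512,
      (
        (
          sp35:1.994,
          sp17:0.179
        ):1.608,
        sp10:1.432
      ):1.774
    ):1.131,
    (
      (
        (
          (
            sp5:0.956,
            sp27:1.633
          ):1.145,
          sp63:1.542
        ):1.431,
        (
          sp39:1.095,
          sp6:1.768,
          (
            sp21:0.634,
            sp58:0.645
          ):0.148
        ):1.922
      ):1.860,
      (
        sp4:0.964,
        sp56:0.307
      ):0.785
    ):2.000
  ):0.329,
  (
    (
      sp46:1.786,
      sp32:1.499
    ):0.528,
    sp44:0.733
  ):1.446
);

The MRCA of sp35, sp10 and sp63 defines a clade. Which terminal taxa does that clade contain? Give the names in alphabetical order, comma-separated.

sp10, sp17, sp21, sp27, sp35, sp39, sp4, sp5, sp54, sp56, sp58, sp6, sp63

Tracing sp35: it sits inside (sp35,sp17).
Tracing sp10: it sits inside ((sp35,sp17),sp10).
Tracing sp63: it sits inside ((sp5,sp27),sp63).
The smallest clade enclosing all 3 is ((sp54,((sp35,sp17),sp10)),((((sp5,sp27),sp63),(sp39,sp6,(sp21,sp58))),(sp4,sp56))); the answer is its 13 terminal taxa in alphabetical order.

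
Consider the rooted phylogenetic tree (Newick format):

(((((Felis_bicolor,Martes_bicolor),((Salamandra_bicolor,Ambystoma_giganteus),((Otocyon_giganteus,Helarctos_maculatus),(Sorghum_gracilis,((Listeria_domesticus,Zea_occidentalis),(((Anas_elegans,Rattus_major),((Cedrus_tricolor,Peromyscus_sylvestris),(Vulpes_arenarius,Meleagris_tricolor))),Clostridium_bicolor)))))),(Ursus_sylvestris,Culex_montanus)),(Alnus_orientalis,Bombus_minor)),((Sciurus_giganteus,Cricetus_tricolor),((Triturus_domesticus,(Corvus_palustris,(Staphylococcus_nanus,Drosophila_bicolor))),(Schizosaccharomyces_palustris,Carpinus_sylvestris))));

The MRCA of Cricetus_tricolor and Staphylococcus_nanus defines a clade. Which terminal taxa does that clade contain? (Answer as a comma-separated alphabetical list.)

Carpinus_sylvestris, Corvus_palustris, Cricetus_tricolor, Drosophila_bicolor, Schizosaccharomyces_palustris, Sciurus_giganteus, Staphylococcus_nanus, Triturus_domesticus

Tracing Cricetus_tricolor: it sits inside (Sciurus_giganteus,Cricetus_tricolor).
Tracing Staphylococcus_nanus: it sits inside (Staphylococcus_nanus,Drosophila_bicolor).
The smallest clade enclosing both is ((Sciurus_giganteus,Cricetus_tricolor),((Triturus_domesticus,(Corvus_palustris,(Staphylococcus_nanus,Drosophila_bicolor))),(Schizosaccharomyces_palustris,Carpinus_sylvestris))); the answer is its 8 terminal taxa in alphabetical order.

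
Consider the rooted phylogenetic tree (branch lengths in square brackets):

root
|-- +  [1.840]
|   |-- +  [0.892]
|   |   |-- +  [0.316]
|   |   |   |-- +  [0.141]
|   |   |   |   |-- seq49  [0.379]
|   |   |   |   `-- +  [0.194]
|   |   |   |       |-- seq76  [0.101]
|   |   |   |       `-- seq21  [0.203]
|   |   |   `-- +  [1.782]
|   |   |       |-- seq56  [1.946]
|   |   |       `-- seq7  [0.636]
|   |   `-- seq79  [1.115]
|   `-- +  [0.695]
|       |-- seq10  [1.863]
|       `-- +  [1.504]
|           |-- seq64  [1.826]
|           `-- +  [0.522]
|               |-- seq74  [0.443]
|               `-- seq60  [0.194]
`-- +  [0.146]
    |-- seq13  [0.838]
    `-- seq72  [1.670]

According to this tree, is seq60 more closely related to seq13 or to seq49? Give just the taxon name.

seq49

The MRCA of seq60 and seq49 subtends ((((seq49,(seq76,seq21)),(seq56,seq7)),seq79),(seq10,(seq64,(seq74,seq60)))) (10 taxa).
The MRCA of seq60 and seq13 is the root, subtending the entire tree (12 taxa).
The first is nested inside the second, so seq60 shares a more recent common ancestor with seq49.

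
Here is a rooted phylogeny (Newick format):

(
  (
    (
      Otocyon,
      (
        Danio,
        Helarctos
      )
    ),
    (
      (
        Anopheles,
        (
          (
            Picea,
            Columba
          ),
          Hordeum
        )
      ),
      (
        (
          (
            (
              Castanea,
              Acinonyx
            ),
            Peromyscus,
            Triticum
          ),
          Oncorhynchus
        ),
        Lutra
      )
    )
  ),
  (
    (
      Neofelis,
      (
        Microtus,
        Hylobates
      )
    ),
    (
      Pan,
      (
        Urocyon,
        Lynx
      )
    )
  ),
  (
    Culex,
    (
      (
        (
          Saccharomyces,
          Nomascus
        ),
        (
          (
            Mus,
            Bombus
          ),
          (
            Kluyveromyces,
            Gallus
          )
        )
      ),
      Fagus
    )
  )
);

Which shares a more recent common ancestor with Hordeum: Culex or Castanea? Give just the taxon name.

The MRCA of Hordeum and Castanea subtends ((Anopheles,((Picea,Columba),Hordeum)),((((Castanea,Acinonyx),Peromyscus,Triticum),Oncorhynchus),Lutra)) (10 taxa).
The MRCA of Hordeum and Culex is the root, subtending the entire tree (27 taxa).
The first is nested inside the second, so Hordeum shares a more recent common ancestor with Castanea.

Castanea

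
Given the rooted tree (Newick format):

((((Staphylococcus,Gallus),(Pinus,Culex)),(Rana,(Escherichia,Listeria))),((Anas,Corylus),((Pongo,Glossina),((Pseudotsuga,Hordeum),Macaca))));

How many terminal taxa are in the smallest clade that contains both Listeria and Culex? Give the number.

The MRCA of Listeria and Culex is the node subtending (((Staphylococcus,Gallus),(Pinus,Culex)),(Rana,(Escherichia,Listeria))).
That clade contains 7 terminal taxa: Culex, Escherichia, Gallus, Listeria, Pinus, Rana, Staphylococcus.

7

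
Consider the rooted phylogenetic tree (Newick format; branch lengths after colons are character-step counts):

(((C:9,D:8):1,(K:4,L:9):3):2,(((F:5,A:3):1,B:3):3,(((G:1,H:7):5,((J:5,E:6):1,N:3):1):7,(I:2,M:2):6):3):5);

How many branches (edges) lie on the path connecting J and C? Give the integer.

9

The MRCA of J and C is the root of the tree.
From J up to that node: 6 branches. From C up to the same node: 3 branches. Total: 6 + 3 = 9.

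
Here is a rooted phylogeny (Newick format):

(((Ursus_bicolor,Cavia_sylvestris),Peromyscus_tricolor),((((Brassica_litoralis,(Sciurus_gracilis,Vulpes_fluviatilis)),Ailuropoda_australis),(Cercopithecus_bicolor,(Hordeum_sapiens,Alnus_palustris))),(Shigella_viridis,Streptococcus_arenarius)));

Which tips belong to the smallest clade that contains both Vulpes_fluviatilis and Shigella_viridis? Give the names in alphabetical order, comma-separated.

Tracing Vulpes_fluviatilis: it sits inside (Sciurus_gracilis,Vulpes_fluviatilis).
Tracing Shigella_viridis: it sits inside (Shigella_viridis,Streptococcus_arenarius).
The smallest clade enclosing both is ((((Brassica_litoralis,(Sciurus_gracilis,Vulpes_fluviatilis)),Ailuropoda_australis),(Cercopithecus_bicolor,(Hordeum_sapiens,Alnus_palustris))),(Shigella_viridis,Streptococcus_arenarius)); the answer is its 9 terminal taxa in alphabetical order.

Ailuropoda_australis, Alnus_palustris, Brassica_litoralis, Cercopithecus_bicolor, Hordeum_sapiens, Sciurus_gracilis, Shigella_viridis, Streptococcus_arenarius, Vulpes_fluviatilis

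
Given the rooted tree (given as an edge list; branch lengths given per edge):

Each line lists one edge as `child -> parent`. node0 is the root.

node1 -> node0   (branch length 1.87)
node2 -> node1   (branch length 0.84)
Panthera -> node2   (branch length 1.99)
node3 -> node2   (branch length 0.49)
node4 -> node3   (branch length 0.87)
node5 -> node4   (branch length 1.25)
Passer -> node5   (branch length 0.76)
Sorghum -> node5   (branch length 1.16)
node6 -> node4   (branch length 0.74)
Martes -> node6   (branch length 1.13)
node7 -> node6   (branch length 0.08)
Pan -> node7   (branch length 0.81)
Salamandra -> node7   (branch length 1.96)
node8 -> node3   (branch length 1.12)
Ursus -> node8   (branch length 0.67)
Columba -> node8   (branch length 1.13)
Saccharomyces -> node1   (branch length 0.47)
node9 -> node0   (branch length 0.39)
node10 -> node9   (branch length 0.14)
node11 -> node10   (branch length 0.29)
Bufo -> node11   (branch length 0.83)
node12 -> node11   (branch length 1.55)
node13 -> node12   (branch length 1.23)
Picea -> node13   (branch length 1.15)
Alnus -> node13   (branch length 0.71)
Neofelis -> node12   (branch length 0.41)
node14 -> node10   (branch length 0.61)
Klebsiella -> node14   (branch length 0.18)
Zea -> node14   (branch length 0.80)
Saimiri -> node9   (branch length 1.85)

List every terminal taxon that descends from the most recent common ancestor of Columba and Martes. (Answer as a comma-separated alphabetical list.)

Columba, Martes, Pan, Passer, Salamandra, Sorghum, Ursus

Tracing Columba: it sits inside (Ursus,Columba).
Tracing Martes: it sits inside (Martes,(Pan,Salamandra)).
The smallest clade enclosing both is (((Passer,Sorghum),(Martes,(Pan,Salamandra))),(Ursus,Columba)); the answer is its 7 terminal taxa in alphabetical order.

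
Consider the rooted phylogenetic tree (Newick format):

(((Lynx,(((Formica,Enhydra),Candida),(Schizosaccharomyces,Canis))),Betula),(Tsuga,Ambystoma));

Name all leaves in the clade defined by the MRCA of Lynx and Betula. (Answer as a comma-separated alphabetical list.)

Tracing Lynx: it sits inside (Lynx,(((Formica,Enhydra),Candida),(Schizosaccharomyces,Canis))).
Tracing Betula: it sits inside ((Lynx,(((Formica,Enhydra),Candida),(Schizosaccharomyces,Canis))),Betula).
The smallest clade enclosing both is ((Lynx,(((Formica,Enhydra),Candida),(Schizosaccharomyces,Canis))),Betula); the answer is its 7 terminal taxa in alphabetical order.

Betula, Candida, Canis, Enhydra, Formica, Lynx, Schizosaccharomyces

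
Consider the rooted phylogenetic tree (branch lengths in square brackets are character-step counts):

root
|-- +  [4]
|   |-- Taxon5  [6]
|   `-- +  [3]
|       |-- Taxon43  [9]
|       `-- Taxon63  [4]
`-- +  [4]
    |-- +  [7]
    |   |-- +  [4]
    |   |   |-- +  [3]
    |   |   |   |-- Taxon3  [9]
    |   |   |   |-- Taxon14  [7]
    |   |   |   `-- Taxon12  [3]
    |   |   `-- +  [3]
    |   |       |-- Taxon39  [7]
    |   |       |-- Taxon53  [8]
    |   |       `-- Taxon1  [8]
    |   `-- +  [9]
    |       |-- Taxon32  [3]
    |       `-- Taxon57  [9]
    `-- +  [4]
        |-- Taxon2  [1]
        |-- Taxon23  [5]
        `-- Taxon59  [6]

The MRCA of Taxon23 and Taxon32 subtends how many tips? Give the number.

The MRCA of Taxon23 and Taxon32 is the node subtending ((((Taxon3,Taxon14,Taxon12),(Taxon39,Taxon53,Taxon1)),(Taxon32,Taxon57)),(Taxon2,Taxon23,Taxon59)).
That clade contains 11 terminal taxa: Taxon1, Taxon12, Taxon14, Taxon2, Taxon23, Taxon3, Taxon32, Taxon39, Taxon53, Taxon57, Taxon59.

11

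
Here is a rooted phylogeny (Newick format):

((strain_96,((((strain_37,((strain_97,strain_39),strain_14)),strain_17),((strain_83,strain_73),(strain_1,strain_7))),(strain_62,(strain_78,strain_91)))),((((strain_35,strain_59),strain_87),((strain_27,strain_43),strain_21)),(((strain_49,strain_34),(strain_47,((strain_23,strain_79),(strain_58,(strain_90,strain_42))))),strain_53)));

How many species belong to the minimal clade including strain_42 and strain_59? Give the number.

15

The MRCA of strain_42 and strain_59 is the node subtending ((((strain_35,strain_59),strain_87),((strain_27,strain_43),strain_21)),(((strain_49,strain_34),(strain_47,((strain_23,strain_79),(strain_58,(strain_90,strain_42))))),strain_53)).
That clade contains 15 terminal taxa: strain_21, strain_23, strain_27, strain_34, strain_35, strain_42, strain_43, strain_47, strain_49, strain_53, strain_58, strain_59, strain_79, strain_87, strain_90.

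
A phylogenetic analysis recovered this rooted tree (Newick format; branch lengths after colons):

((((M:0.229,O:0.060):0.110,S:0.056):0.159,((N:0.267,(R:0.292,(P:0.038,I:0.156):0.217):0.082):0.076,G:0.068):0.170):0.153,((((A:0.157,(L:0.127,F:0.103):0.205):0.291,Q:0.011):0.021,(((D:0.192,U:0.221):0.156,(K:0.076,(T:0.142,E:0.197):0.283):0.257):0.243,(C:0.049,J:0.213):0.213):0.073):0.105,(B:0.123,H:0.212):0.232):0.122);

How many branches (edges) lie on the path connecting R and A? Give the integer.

10

The MRCA of R and A is the root of the tree.
From R up to that node: 5 branches. From A up to the same node: 5 branches. Total: 5 + 5 = 10.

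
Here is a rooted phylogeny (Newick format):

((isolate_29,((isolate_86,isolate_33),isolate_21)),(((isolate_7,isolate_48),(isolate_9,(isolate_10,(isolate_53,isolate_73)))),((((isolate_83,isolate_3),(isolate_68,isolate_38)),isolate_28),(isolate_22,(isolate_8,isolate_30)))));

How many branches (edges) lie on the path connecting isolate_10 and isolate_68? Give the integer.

The MRCA of isolate_10 and isolate_68 is the node subtending (((isolate_7,isolate_48),(isolate_9,(isolate_10,(isolate_53,isolate_73)))),((((isolate_83,isolate_3),(isolate_68,isolate_38)),isolate_28),(isolate_22,(isolate_8,isolate_30)))).
From isolate_10 up to that node: 4 branches. From isolate_68 up to the same node: 5 branches. Total: 4 + 5 = 9.

9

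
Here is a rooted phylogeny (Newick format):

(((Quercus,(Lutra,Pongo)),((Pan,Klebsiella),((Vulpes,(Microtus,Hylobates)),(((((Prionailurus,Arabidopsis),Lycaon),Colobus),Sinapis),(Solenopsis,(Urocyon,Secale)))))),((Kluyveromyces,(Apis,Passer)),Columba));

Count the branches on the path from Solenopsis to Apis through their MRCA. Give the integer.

The MRCA of Solenopsis and Apis is the root of the tree.
From Solenopsis up to that node: 6 branches. From Apis up to the same node: 4 branches. Total: 6 + 4 = 10.

10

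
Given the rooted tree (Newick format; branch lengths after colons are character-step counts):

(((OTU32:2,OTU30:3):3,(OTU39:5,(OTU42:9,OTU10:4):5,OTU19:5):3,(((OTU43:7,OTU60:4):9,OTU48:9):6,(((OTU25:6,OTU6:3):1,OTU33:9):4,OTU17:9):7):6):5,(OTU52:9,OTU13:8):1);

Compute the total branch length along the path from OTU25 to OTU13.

38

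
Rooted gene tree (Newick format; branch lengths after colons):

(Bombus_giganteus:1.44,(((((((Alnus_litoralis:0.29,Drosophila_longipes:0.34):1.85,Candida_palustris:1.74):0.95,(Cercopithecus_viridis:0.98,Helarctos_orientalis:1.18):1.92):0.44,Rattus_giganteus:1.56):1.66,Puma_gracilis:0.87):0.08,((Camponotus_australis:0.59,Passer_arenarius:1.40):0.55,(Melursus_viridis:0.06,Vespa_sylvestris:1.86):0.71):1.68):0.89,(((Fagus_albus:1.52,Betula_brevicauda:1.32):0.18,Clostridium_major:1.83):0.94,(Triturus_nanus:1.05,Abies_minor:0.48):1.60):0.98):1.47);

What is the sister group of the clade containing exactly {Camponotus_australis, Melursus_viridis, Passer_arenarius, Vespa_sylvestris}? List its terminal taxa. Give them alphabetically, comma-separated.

The clade containing exactly {Camponotus_australis, Melursus_viridis, Passer_arenarius, Vespa_sylvestris} attaches to the tree at the node subtending ((((((Alnus_litoralis,Drosophila_longipes),Candida_palustris),(Cercopithecus_viridis,Helarctos_orientalis)),Rattus_giganteus),Puma_gracilis),((Camponotus_australis,Passer_arenarius),(Melursus_viridis,Vespa_sylvestris))).
The other lineage descending from that same node — the sister group — is (((((Alnus_litoralis,Drosophila_longipes),Candida_palustris),(Cercopithecus_viridis,Helarctos_orientalis)),Rattus_giganteus),Puma_gracilis); its 7 tips in alphabetical order are the answer.

Alnus_litoralis, Candida_palustris, Cercopithecus_viridis, Drosophila_longipes, Helarctos_orientalis, Puma_gracilis, Rattus_giganteus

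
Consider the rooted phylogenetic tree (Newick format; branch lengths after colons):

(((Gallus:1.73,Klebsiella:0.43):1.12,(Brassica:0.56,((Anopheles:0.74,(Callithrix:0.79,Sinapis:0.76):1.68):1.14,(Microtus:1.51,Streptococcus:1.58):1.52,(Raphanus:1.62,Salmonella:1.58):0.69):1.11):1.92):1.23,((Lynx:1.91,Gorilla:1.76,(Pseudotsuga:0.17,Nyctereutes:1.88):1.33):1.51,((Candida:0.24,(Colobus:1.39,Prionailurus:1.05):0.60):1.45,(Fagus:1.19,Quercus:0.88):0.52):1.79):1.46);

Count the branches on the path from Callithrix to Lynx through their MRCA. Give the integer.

The MRCA of Callithrix and Lynx is the root of the tree.
From Callithrix up to that node: 6 branches. From Lynx up to the same node: 3 branches. Total: 6 + 3 = 9.

9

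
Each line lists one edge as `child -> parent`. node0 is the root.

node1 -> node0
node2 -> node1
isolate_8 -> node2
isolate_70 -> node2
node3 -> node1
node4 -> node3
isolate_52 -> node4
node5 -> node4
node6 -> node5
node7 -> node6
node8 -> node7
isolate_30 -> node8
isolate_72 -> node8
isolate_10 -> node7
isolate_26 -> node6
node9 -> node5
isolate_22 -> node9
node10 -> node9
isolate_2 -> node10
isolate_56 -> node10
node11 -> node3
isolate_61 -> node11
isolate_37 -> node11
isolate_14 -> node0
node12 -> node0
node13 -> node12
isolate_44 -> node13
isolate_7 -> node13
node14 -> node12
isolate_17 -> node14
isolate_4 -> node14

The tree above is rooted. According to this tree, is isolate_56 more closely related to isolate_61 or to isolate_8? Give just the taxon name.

isolate_61

The MRCA of isolate_56 and isolate_61 subtends ((isolate_52,((((isolate_30,isolate_72),isolate_10),isolate_26),(isolate_22,(isolate_2,isolate_56)))),(isolate_61,isolate_37)) (10 taxa).
The MRCA of isolate_56 and isolate_8 subtends ((isolate_8,isolate_70),((isolate_52,((((isolate_30,isolate_72),isolate_10),isolate_26),(isolate_22,(isolate_2,isolate_56)))),(isolate_61,isolate_37))) (12 taxa).
The first is nested inside the second, so isolate_56 shares a more recent common ancestor with isolate_61.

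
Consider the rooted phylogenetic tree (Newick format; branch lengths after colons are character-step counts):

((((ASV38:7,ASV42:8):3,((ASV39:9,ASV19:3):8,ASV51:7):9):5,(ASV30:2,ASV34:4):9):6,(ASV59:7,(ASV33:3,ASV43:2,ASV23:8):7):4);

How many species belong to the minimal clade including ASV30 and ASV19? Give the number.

7

The MRCA of ASV30 and ASV19 is the node subtending (((ASV38,ASV42),((ASV39,ASV19),ASV51)),(ASV30,ASV34)).
That clade contains 7 terminal taxa: ASV19, ASV30, ASV34, ASV38, ASV39, ASV42, ASV51.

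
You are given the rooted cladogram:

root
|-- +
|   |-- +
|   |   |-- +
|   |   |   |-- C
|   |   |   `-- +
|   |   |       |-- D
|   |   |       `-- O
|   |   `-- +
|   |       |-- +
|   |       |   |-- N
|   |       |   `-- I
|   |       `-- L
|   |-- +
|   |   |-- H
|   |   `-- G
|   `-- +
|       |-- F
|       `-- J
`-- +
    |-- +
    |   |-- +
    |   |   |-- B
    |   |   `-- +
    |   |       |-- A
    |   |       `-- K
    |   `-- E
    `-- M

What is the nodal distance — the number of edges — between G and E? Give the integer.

6

The MRCA of G and E is the root of the tree.
From G up to that node: 3 branches. From E up to the same node: 3 branches. Total: 3 + 3 = 6.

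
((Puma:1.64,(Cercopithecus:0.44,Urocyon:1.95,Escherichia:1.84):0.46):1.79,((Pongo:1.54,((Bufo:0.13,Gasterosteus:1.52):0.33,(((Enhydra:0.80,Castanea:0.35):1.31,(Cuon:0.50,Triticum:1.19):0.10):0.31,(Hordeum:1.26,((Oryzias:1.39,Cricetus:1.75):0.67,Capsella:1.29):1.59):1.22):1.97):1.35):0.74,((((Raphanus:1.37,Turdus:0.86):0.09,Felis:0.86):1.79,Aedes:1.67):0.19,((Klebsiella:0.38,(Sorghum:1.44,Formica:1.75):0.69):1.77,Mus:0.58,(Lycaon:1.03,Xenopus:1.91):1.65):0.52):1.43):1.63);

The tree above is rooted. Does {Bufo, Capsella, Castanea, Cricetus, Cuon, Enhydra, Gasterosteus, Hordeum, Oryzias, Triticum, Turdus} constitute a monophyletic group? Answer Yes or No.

The MRCA of the listed taxa subtends ((Pongo,((Bufo,Gasterosteus),(((Enhydra,Castanea),(Cuon,Triticum)),(Hordeum,((Oryzias,Cricetus),Capsella))))),((((Raphanus,Turdus),Felis),Aedes),((Klebsiella,(Sorghum,Formica)),Mus,(Lycaon,Xenopus)))).
That clade also contains Aedes, Felis, Formica, Klebsiella, Lycaon, Mus, Pongo, Raphanus, Sorghum, Xenopus, which are not in the proposed group, so the group is not monophyletic.

No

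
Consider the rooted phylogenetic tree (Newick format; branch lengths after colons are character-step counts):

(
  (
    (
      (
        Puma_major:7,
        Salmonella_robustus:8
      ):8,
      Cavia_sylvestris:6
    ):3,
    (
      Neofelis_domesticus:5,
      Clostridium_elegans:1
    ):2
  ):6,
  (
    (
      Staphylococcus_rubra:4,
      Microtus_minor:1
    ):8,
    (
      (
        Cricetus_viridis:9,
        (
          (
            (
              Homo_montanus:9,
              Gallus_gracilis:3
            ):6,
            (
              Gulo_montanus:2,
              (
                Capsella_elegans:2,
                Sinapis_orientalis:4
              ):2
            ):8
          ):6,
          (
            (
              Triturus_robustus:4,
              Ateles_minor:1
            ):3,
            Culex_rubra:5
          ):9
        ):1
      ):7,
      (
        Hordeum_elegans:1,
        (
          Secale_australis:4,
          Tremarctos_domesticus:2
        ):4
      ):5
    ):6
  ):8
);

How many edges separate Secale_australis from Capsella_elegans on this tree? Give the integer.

9

The MRCA of Secale_australis and Capsella_elegans is the node subtending ((Cricetus_viridis,(((Homo_montanus,Gallus_gracilis),(Gulo_montanus,(Capsella_elegans,Sinapis_orientalis))),((Triturus_robustus,Ateles_minor),Culex_rubra))),(Hordeum_elegans,(Secale_australis,Tremarctos_domesticus))).
From Secale_australis up to that node: 3 branches. From Capsella_elegans up to the same node: 6 branches. Total: 3 + 6 = 9.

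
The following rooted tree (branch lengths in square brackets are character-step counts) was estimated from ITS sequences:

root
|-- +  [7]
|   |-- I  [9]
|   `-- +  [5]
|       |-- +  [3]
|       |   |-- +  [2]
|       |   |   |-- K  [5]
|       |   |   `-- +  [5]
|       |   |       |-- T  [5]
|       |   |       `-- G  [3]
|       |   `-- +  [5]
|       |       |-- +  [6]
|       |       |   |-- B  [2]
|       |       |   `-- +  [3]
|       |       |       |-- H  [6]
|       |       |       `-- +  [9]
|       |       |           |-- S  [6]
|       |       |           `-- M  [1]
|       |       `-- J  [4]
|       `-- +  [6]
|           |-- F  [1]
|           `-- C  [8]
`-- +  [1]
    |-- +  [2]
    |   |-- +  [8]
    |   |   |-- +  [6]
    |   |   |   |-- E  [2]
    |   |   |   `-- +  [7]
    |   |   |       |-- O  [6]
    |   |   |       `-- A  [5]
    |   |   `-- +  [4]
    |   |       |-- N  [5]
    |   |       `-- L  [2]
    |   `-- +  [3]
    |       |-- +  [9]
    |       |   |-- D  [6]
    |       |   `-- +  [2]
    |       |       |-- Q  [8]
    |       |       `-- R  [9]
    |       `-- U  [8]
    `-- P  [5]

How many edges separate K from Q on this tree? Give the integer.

11

The MRCA of K and Q is the root of the tree.
From K up to that node: 5 branches. From Q up to the same node: 6 branches. Total: 5 + 6 = 11.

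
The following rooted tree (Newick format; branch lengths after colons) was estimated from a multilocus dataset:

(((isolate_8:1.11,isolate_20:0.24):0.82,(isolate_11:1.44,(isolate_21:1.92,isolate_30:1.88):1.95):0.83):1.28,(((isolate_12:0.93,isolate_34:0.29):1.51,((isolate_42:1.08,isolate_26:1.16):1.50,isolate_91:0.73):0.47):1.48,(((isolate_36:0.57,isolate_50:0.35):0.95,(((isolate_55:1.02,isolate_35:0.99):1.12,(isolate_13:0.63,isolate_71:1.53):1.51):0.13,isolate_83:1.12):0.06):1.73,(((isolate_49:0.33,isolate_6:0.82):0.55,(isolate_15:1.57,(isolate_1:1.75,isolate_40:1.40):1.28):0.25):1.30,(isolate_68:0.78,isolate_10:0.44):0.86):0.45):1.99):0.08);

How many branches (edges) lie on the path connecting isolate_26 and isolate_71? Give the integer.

10

The MRCA of isolate_26 and isolate_71 is the node subtending (((isolate_12,isolate_34),((isolate_42,isolate_26),isolate_91)),(((isolate_36,isolate_50),(((isolate_55,isolate_35),(isolate_13,isolate_71)),isolate_83)),(((isolate_49,isolate_6),(isolate_15,(isolate_1,isolate_40))),(isolate_68,isolate_10)))).
From isolate_26 up to that node: 4 branches. From isolate_71 up to the same node: 6 branches. Total: 4 + 6 = 10.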